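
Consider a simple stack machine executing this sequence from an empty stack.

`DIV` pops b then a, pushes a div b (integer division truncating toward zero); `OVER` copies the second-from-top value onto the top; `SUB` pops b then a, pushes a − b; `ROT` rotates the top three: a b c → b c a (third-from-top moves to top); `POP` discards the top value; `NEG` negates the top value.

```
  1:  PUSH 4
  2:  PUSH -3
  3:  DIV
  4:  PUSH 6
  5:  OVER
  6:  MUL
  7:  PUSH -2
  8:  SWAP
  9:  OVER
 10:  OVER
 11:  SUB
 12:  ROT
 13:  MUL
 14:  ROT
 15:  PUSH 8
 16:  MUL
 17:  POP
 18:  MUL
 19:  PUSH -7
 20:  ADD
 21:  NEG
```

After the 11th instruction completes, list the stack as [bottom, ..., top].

PUSH 4  -> [4]
PUSH -3 -> [4, -3]
DIV     -> [-1]
PUSH 6  -> [-1, 6]
OVER    -> [-1, 6, -1]
MUL     -> [-1, -6]
PUSH -2 -> [-1, -6, -2]
SWAP    -> [-1, -2, -6]
OVER    -> [-1, -2, -6, -2]
OVER    -> [-1, -2, -6, -2, -6]
SUB     -> [-1, -2, -6, 4]

[-1, -2, -6, 4]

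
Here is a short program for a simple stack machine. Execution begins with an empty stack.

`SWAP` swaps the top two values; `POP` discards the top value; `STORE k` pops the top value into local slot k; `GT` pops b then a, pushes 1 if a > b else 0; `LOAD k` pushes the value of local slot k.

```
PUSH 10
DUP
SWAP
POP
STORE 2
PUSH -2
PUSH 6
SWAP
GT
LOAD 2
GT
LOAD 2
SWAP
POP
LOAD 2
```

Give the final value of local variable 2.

10

PUSH 10 : 10
DUP     : 10 10
SWAP    : 10 10
POP     : 10
STORE 2 : (empty)
PUSH -2 : -2
PUSH 6  : -2 6
SWAP    : 6 -2
GT      : 1
LOAD 2  : 1 10
GT      : 0
LOAD 2  : 0 10
SWAP    : 10 0
POP     : 10
LOAD 2  : 10 10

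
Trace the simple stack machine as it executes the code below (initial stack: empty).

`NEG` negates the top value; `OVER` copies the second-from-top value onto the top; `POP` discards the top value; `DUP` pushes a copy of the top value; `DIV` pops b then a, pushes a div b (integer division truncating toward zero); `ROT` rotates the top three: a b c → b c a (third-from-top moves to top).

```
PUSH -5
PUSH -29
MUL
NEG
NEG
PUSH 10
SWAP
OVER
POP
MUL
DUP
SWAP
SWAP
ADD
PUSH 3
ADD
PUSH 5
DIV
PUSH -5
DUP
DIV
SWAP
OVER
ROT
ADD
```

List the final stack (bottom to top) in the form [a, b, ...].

PUSH -5  : [-5]
PUSH -29 : [-5, -29]
MUL      : [145]
NEG      : [-145]
NEG      : [145]
PUSH 10  : [145, 10]
SWAP     : [10, 145]
OVER     : [10, 145, 10]
POP      : [10, 145]
MUL      : [1450]
DUP      : [1450, 1450]
SWAP     : [1450, 1450]
SWAP     : [1450, 1450]
ADD      : [2900]
PUSH 3   : [2900, 3]
ADD      : [2903]
PUSH 5   : [2903, 5]
DIV      : [580]
PUSH -5  : [580, -5]
DUP      : [580, -5, -5]
DIV      : [580, 1]
SWAP     : [1, 580]
OVER     : [1, 580, 1]
ROT      : [580, 1, 1]
ADD      : [580, 2]

[580, 2]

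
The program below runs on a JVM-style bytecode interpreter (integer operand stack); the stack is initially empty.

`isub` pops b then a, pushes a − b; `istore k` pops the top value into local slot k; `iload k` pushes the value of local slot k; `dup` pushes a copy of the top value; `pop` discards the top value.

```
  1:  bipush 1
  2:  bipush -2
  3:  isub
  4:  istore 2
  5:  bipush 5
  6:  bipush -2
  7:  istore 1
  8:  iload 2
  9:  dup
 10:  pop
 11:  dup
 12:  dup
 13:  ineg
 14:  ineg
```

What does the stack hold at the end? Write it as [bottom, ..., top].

bipush 1  -> [1]
bipush -2 -> [1, -2]
isub      -> [3]
istore 2  -> []
bipush 5  -> [5]
bipush -2 -> [5, -2]
istore 1  -> [5]
iload 2   -> [5, 3]
dup       -> [5, 3, 3]
pop       -> [5, 3]
dup       -> [5, 3, 3]
dup       -> [5, 3, 3, 3]
ineg      -> [5, 3, 3, -3]
ineg      -> [5, 3, 3, 3]

[5, 3, 3, 3]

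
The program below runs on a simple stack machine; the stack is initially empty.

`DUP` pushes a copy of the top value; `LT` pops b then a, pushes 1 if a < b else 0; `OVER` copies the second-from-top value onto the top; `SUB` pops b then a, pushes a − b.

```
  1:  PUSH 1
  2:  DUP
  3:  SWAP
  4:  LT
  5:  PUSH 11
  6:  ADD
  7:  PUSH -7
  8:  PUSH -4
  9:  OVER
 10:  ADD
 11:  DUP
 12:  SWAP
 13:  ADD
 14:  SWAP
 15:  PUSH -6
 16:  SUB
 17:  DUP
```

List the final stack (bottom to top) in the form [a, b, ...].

PUSH 1  → 1
DUP     → 1 1
SWAP    → 1 1
LT      → 0
PUSH 11 → 0 11
ADD     → 11
PUSH -7 → 11 -7
PUSH -4 → 11 -7 -4
OVER    → 11 -7 -4 -7
ADD     → 11 -7 -11
DUP     → 11 -7 -11 -11
SWAP    → 11 -7 -11 -11
ADD     → 11 -7 -22
SWAP    → 11 -22 -7
PUSH -6 → 11 -22 -7 -6
SUB     → 11 -22 -1
DUP     → 11 -22 -1 -1

[11, -22, -1, -1]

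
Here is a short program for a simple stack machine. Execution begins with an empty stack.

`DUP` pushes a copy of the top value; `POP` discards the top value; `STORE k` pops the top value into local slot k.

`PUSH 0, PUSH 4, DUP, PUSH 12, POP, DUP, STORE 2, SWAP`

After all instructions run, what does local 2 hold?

PUSH 0  -> 0
PUSH 4  -> 0 4
DUP     -> 0 4 4
PUSH 12 -> 0 4 4 12
POP     -> 0 4 4
DUP     -> 0 4 4 4
STORE 2 -> 0 4 4
SWAP    -> 0 4 4

4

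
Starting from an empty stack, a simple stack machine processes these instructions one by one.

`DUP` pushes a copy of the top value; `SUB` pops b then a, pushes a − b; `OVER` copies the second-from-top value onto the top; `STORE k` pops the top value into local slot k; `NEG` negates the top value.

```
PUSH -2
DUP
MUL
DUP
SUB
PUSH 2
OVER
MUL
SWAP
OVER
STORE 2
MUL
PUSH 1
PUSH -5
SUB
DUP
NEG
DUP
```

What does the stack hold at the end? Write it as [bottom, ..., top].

[0, 6, -6, -6]

PUSH -2  -2
DUP      -2 -2
MUL      4
DUP      4 4
SUB      0
PUSH 2   0 2
OVER     0 2 0
MUL      0 0
SWAP     0 0
OVER     0 0 0
STORE 2  0 0
MUL      0
PUSH 1   0 1
PUSH -5  0 1 -5
SUB      0 6
DUP      0 6 6
NEG      0 6 -6
DUP      0 6 -6 -6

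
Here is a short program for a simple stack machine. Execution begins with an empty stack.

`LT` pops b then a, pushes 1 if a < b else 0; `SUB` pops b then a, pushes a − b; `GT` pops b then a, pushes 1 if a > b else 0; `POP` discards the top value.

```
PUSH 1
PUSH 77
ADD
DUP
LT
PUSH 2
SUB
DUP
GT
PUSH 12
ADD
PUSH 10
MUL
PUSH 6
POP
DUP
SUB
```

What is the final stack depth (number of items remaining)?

1

PUSH 1  → 1
PUSH 77 → 1 77
ADD     → 78
DUP     → 78 78
LT      → 0
PUSH 2  → 0 2
SUB     → -2
DUP     → -2 -2
GT      → 0
PUSH 12 → 0 12
ADD     → 12
PUSH 10 → 12 10
MUL     → 120
PUSH 6  → 120 6
POP     → 120
DUP     → 120 120
SUB     → 0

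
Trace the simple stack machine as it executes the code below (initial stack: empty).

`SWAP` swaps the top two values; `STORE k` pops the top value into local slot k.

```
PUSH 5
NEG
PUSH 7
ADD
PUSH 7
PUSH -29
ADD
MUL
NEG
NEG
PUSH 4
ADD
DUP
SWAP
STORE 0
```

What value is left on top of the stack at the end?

PUSH 5   -> [5]
NEG      -> [-5]
PUSH 7   -> [-5, 7]
ADD      -> [2]
PUSH 7   -> [2, 7]
PUSH -29 -> [2, 7, -29]
ADD      -> [2, -22]
MUL      -> [-44]
NEG      -> [44]
NEG      -> [-44]
PUSH 4   -> [-44, 4]
ADD      -> [-40]
DUP      -> [-40, -40]
SWAP     -> [-40, -40]
STORE 0  -> [-40]

-40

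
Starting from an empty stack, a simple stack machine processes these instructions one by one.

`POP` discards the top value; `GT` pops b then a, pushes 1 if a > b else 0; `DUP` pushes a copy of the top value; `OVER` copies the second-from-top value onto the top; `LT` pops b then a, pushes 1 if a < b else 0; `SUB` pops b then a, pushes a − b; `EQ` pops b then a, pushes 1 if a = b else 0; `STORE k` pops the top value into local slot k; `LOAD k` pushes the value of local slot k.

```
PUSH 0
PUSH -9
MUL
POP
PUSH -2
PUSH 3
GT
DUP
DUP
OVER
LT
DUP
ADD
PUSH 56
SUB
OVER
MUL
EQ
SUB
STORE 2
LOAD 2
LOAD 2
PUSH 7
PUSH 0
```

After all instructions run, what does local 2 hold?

-1

PUSH 0   0
PUSH -9  0 -9
MUL      0
POP      (empty)
PUSH -2  -2
PUSH 3   -2 3
GT       0
DUP      0 0
DUP      0 0 0
OVER     0 0 0 0
LT       0 0 0
DUP      0 0 0 0
ADD      0 0 0
PUSH 56  0 0 0 56
SUB      0 0 -56
OVER     0 0 -56 0
MUL      0 0 0
EQ       0 1
SUB      -1
STORE 2  (empty)
LOAD 2   -1
LOAD 2   -1 -1
PUSH 7   -1 -1 7
PUSH 0   -1 -1 7 0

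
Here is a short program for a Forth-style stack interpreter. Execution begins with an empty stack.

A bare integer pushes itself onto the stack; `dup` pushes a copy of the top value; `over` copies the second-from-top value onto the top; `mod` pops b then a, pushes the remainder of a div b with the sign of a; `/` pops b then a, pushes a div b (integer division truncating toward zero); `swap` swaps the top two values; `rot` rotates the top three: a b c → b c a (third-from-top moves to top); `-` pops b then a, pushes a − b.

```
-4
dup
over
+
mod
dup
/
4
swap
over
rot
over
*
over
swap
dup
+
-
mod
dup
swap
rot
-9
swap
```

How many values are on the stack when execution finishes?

4

-4   → [-4]
dup  → [-4, -4]
over → [-4, -4, -4]
+    → [-4, -8]
mod  → [-4]
dup  → [-4, -4]
/    → [1]
4    → [1, 4]
swap → [4, 1]
over → [4, 1, 4]
rot  → [1, 4, 4]
over → [1, 4, 4, 4]
*    → [1, 4, 16]
over → [1, 4, 16, 4]
swap → [1, 4, 4, 16]
dup  → [1, 4, 4, 16, 16]
+    → [1, 4, 4, 32]
-    → [1, 4, -28]
mod  → [1, 4]
dup  → [1, 4, 4]
swap → [1, 4, 4]
rot  → [4, 4, 1]
-9   → [4, 4, 1, -9]
swap → [4, 4, -9, 1]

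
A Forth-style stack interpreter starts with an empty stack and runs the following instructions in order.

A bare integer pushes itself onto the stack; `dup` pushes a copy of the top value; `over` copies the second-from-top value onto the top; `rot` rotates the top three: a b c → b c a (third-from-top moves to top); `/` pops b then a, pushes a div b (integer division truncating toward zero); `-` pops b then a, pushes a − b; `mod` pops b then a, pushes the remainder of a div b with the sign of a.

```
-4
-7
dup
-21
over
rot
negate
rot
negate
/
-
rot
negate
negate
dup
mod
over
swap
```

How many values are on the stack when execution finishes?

-4     -> [-4]
-7     -> [-4, -7]
dup    -> [-4, -7, -7]
-21    -> [-4, -7, -7, -21]
over   -> [-4, -7, -7, -21, -7]
rot    -> [-4, -7, -21, -7, -7]
negate -> [-4, -7, -21, -7, 7]
rot    -> [-4, -7, -7, 7, -21]
negate -> [-4, -7, -7, 7, 21]
/      -> [-4, -7, -7, 0]
-      -> [-4, -7, -7]
rot    -> [-7, -7, -4]
negate -> [-7, -7, 4]
negate -> [-7, -7, -4]
dup    -> [-7, -7, -4, -4]
mod    -> [-7, -7, 0]
over   -> [-7, -7, 0, -7]
swap   -> [-7, -7, -7, 0]

4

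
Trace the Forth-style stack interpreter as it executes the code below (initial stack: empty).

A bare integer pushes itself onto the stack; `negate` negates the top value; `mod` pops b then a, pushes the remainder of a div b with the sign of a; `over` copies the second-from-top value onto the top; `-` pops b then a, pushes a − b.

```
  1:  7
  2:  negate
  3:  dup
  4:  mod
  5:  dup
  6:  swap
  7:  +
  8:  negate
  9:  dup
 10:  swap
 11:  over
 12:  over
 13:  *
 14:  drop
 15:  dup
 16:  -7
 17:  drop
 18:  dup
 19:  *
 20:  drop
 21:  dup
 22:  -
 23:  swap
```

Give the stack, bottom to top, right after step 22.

[0, 0]

7       7
negate  -7
dup     -7 -7
mod     0
dup     0 0
swap    0 0
+       0
negate  0
dup     0 0
swap    0 0
over    0 0 0
over    0 0 0 0
*       0 0 0
drop    0 0
dup     0 0 0
-7      0 0 0 -7
drop    0 0 0
dup     0 0 0 0
*       0 0 0
drop    0 0
dup     0 0 0
-       0 0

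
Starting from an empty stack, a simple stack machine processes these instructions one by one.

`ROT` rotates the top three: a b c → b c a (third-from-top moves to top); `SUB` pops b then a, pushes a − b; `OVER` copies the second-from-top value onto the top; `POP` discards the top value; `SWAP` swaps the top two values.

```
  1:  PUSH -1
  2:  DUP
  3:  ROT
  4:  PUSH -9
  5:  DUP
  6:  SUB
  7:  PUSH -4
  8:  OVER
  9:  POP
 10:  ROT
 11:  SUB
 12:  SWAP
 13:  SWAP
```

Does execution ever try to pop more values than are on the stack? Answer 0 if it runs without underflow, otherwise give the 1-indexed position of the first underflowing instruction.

3

PUSH -1 -> [-1]
DUP     -> [-1, -1]
ROT  — needs 3 operands, stack has 2 → underflow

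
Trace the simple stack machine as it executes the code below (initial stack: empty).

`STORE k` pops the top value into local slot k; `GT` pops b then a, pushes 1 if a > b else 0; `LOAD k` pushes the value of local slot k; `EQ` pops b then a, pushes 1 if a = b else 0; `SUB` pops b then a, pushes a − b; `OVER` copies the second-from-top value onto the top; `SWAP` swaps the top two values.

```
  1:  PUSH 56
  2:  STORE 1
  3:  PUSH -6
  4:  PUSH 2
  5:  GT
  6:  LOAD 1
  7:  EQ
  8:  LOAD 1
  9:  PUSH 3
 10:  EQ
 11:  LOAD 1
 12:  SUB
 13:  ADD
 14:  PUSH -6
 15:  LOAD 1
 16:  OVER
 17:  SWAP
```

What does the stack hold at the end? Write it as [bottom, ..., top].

PUSH 56  56
STORE 1  (empty)
PUSH -6  -6
PUSH 2   -6 2
GT       0
LOAD 1   0 56
EQ       0
LOAD 1   0 56
PUSH 3   0 56 3
EQ       0 0
LOAD 1   0 0 56
SUB      0 -56
ADD      -56
PUSH -6  -56 -6
LOAD 1   -56 -6 56
OVER     -56 -6 56 -6
SWAP     -56 -6 -6 56

[-56, -6, -6, 56]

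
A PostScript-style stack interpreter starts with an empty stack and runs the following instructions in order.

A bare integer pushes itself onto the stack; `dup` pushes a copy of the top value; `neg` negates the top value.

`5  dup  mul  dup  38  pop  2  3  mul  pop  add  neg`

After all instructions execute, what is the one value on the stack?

5   → [5]
dup → [5, 5]
mul → [25]
dup → [25, 25]
38  → [25, 25, 38]
pop → [25, 25]
2   → [25, 25, 2]
3   → [25, 25, 2, 3]
mul → [25, 25, 6]
pop → [25, 25]
add → [50]
neg → [-50]

-50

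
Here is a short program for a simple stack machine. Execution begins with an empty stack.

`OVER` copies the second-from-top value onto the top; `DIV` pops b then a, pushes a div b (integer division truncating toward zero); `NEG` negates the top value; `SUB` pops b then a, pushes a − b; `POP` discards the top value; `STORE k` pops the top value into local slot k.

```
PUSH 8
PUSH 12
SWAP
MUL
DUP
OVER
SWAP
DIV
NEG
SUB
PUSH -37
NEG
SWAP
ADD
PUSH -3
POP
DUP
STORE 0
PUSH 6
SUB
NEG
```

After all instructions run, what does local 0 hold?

134

PUSH 8    8
PUSH 12   8 12
SWAP      12 8
MUL       96
DUP       96 96
OVER      96 96 96
SWAP      96 96 96
DIV       96 1
NEG       96 -1
SUB       97
PUSH -37  97 -37
NEG       97 37
SWAP      37 97
ADD       134
PUSH -3   134 -3
POP       134
DUP       134 134
STORE 0   134
PUSH 6    134 6
SUB       128
NEG       -128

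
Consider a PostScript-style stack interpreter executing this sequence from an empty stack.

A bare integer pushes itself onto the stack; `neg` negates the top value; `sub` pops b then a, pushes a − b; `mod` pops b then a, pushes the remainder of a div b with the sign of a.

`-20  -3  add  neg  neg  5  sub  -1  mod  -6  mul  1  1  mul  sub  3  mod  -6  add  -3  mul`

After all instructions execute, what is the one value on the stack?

-20 → -20
-3  → -20 -3
add → -23
neg → 23
neg → -23
5   → -23 5
sub → -28
-1  → -28 -1
mod → 0
-6  → 0 -6
mul → 0
1   → 0 1
1   → 0 1 1
mul → 0 1
sub → -1
3   → -1 3
mod → -1
-6  → -1 -6
add → -7
-3  → -7 -3
mul → 21

21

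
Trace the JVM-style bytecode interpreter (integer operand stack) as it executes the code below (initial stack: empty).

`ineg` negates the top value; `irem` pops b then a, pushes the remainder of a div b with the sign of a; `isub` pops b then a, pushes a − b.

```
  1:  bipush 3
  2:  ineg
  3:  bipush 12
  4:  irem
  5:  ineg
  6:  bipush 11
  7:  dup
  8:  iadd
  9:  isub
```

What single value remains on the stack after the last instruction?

-19

bipush 3  → 3
ineg      → -3
bipush 12 → -3 12
irem      → -3
ineg      → 3
bipush 11 → 3 11
dup       → 3 11 11
iadd      → 3 22
isub      → -19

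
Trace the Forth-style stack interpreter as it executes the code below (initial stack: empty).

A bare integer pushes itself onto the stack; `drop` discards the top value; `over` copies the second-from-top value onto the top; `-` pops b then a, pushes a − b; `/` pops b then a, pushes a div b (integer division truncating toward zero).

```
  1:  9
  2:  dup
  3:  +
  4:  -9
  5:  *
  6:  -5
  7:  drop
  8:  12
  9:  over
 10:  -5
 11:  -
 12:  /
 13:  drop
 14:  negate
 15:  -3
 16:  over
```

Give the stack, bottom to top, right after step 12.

[-162, 0]

9    → 9
dup  → 9 9
+    → 18
-9   → 18 -9
*    → -162
-5   → -162 -5
drop → -162
12   → -162 12
over → -162 12 -162
-5   → -162 12 -162 -5
-    → -162 12 -157
/    → -162 0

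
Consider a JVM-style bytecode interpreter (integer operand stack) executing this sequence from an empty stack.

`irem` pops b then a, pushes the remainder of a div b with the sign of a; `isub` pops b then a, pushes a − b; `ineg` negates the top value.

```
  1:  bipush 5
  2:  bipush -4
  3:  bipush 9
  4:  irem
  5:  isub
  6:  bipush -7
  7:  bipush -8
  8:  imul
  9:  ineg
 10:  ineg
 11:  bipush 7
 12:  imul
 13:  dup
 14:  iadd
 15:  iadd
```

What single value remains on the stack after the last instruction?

793

bipush 5   [5]
bipush -4  [5, -4]
bipush 9   [5, -4, 9]
irem       [5, -4]
isub       [9]
bipush -7  [9, -7]
bipush -8  [9, -7, -8]
imul       [9, 56]
ineg       [9, -56]
ineg       [9, 56]
bipush 7   [9, 56, 7]
imul       [9, 392]
dup        [9, 392, 392]
iadd       [9, 784]
iadd       [793]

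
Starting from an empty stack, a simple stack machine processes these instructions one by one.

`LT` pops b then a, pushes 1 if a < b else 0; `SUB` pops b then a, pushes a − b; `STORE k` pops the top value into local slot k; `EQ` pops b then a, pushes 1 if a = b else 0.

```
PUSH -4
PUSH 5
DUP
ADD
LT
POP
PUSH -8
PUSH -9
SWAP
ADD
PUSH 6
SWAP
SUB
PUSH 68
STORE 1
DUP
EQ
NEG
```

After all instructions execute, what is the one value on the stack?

PUSH -4 → -4
PUSH 5  → -4 5
DUP     → -4 5 5
ADD     → -4 10
LT      → 1
POP     → (empty)
PUSH -8 → -8
PUSH -9 → -8 -9
SWAP    → -9 -8
ADD     → -17
PUSH 6  → -17 6
SWAP    → 6 -17
SUB     → 23
PUSH 68 → 23 68
STORE 1 → 23
DUP     → 23 23
EQ      → 1
NEG     → -1

-1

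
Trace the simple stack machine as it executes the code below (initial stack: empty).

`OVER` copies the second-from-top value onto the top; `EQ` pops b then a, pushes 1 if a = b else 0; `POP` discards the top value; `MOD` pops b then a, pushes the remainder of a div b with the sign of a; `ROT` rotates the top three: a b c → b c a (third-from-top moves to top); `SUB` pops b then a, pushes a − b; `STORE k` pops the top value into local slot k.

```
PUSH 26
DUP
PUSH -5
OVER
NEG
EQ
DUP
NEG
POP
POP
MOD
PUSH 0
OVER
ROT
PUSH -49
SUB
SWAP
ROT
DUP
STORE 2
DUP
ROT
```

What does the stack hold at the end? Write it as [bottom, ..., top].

[49, 0, 0, 0]

PUSH 26  -> [26]
DUP      -> [26, 26]
PUSH -5  -> [26, 26, -5]
OVER     -> [26, 26, -5, 26]
NEG      -> [26, 26, -5, -26]
EQ       -> [26, 26, 0]
DUP      -> [26, 26, 0, 0]
NEG      -> [26, 26, 0, 0]
POP      -> [26, 26, 0]
POP      -> [26, 26]
MOD      -> [0]
PUSH 0   -> [0, 0]
OVER     -> [0, 0, 0]
ROT      -> [0, 0, 0]
PUSH -49 -> [0, 0, 0, -49]
SUB      -> [0, 0, 49]
SWAP     -> [0, 49, 0]
ROT      -> [49, 0, 0]
DUP      -> [49, 0, 0, 0]
STORE 2  -> [49, 0, 0]
DUP      -> [49, 0, 0, 0]
ROT      -> [49, 0, 0, 0]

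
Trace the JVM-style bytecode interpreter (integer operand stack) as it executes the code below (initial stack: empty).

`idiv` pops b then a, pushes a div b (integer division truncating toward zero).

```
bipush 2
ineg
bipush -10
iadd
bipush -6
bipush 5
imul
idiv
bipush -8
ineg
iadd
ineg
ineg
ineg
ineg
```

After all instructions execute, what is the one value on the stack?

8

bipush 2   → 2
ineg       → -2
bipush -10 → -2 -10
iadd       → -12
bipush -6  → -12 -6
bipush 5   → -12 -6 5
imul       → -12 -30
idiv       → 0
bipush -8  → 0 -8
ineg       → 0 8
iadd       → 8
ineg       → -8
ineg       → 8
ineg       → -8
ineg       → 8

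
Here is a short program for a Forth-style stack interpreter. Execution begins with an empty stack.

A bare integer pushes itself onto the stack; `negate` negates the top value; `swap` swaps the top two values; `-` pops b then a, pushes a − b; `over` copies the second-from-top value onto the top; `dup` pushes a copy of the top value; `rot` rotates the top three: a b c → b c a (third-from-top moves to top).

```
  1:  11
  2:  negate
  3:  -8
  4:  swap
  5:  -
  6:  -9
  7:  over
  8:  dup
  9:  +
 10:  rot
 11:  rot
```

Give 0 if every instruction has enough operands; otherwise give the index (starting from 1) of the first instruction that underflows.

11      [11]
negate  [-11]
-8      [-11, -8]
swap    [-8, -11]
-       [3]
-9      [3, -9]
over    [3, -9, 3]
dup     [3, -9, 3, 3]
+       [3, -9, 6]
rot     [-9, 6, 3]
rot     [6, 3, -9]

0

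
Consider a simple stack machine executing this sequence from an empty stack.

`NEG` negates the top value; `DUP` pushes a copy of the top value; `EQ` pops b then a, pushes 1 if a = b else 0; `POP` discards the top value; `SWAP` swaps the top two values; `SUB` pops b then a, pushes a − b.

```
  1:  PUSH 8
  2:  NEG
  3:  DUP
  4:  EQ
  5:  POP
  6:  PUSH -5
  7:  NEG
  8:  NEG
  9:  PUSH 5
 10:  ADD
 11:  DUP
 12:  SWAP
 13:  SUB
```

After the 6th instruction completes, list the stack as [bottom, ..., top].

[-5]

PUSH 8  : [8]
NEG     : [-8]
DUP     : [-8, -8]
EQ      : [1]
POP     : []
PUSH -5 : [-5]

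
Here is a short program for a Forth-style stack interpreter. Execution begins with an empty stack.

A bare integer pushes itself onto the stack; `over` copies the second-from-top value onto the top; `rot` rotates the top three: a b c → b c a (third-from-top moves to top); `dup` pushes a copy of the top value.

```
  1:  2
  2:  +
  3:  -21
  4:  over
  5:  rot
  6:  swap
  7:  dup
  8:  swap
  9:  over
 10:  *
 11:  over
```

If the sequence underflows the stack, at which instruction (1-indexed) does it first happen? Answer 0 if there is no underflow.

2 -> [2]
+  — needs 2 operands, stack has 1 → underflow

2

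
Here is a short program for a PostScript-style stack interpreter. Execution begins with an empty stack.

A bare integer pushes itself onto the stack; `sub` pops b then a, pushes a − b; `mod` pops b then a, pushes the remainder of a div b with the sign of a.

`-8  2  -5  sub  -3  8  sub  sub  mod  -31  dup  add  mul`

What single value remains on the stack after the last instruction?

496

-8   [-8]
2    [-8, 2]
-5   [-8, 2, -5]
sub  [-8, 7]
-3   [-8, 7, -3]
8    [-8, 7, -3, 8]
sub  [-8, 7, -11]
sub  [-8, 18]
mod  [-8]
-31  [-8, -31]
dup  [-8, -31, -31]
add  [-8, -62]
mul  [496]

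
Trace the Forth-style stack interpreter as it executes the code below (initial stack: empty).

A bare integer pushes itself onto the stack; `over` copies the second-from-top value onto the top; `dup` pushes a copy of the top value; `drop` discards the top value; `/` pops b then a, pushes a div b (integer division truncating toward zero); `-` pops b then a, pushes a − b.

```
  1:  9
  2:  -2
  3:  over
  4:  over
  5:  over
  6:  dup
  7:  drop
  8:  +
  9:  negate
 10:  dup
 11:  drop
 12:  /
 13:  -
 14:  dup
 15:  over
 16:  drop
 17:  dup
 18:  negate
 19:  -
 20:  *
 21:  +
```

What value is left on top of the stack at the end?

11

9      → 9
-2     → 9 -2
over   → 9 -2 9
over   → 9 -2 9 -2
over   → 9 -2 9 -2 9
dup    → 9 -2 9 -2 9 9
drop   → 9 -2 9 -2 9
+      → 9 -2 9 7
negate → 9 -2 9 -7
dup    → 9 -2 9 -7 -7
drop   → 9 -2 9 -7
/      → 9 -2 -1
-      → 9 -1
dup    → 9 -1 -1
over   → 9 -1 -1 -1
drop   → 9 -1 -1
dup    → 9 -1 -1 -1
negate → 9 -1 -1 1
-      → 9 -1 -2
*      → 9 2
+      → 11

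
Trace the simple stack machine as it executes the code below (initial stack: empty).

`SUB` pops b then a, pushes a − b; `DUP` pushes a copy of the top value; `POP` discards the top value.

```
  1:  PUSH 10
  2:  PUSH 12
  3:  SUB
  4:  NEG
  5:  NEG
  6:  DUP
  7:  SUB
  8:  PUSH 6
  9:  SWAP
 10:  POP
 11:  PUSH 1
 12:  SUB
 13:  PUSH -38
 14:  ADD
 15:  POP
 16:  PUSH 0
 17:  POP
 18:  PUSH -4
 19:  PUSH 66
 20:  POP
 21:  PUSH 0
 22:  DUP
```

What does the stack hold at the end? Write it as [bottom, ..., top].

PUSH 10   [10]
PUSH 12   [10, 12]
SUB       [-2]
NEG       [2]
NEG       [-2]
DUP       [-2, -2]
SUB       [0]
PUSH 6    [0, 6]
SWAP      [6, 0]
POP       [6]
PUSH 1    [6, 1]
SUB       [5]
PUSH -38  [5, -38]
ADD       [-33]
POP       []
PUSH 0    [0]
POP       []
PUSH -4   [-4]
PUSH 66   [-4, 66]
POP       [-4]
PUSH 0    [-4, 0]
DUP       [-4, 0, 0]

[-4, 0, 0]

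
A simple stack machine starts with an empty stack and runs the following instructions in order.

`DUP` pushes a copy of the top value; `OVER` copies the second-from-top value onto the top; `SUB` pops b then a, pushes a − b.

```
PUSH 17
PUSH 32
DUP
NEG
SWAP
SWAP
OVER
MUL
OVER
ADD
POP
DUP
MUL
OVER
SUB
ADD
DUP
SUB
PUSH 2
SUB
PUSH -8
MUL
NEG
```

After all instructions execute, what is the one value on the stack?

-16

PUSH 17 : 17
PUSH 32 : 17 32
DUP     : 17 32 32
NEG     : 17 32 -32
SWAP    : 17 -32 32
SWAP    : 17 32 -32
OVER    : 17 32 -32 32
MUL     : 17 32 -1024
OVER    : 17 32 -1024 32
ADD     : 17 32 -992
POP     : 17 32
DUP     : 17 32 32
MUL     : 17 1024
OVER    : 17 1024 17
SUB     : 17 1007
ADD     : 1024
DUP     : 1024 1024
SUB     : 0
PUSH 2  : 0 2
SUB     : -2
PUSH -8 : -2 -8
MUL     : 16
NEG     : -16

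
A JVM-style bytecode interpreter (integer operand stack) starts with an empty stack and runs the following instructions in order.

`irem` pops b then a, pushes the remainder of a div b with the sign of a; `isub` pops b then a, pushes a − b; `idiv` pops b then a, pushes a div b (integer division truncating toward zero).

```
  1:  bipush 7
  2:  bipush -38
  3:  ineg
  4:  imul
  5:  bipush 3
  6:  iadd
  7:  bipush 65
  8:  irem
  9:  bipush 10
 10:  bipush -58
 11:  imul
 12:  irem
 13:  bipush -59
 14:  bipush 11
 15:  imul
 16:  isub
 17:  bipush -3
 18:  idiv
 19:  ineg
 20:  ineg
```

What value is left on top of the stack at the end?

-219

bipush 7    [7]
bipush -38  [7, -38]
ineg        [7, 38]
imul        [266]
bipush 3    [266, 3]
iadd        [269]
bipush 65   [269, 65]
irem        [9]
bipush 10   [9, 10]
bipush -58  [9, 10, -58]
imul        [9, -580]
irem        [9]
bipush -59  [9, -59]
bipush 11   [9, -59, 11]
imul        [9, -649]
isub        [658]
bipush -3   [658, -3]
idiv        [-219]
ineg        [219]
ineg        [-219]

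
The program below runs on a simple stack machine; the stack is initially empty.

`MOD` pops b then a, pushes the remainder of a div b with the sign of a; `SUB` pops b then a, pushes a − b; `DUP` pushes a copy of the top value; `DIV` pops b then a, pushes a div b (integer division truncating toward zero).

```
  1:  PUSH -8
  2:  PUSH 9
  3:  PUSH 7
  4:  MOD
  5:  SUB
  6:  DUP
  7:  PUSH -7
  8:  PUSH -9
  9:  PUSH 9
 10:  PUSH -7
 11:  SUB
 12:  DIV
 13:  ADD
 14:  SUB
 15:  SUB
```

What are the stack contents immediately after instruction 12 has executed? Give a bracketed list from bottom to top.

[-10, -10, -7, 0]

PUSH -8 -> -8
PUSH 9  -> -8 9
PUSH 7  -> -8 9 7
MOD     -> -8 2
SUB     -> -10
DUP     -> -10 -10
PUSH -7 -> -10 -10 -7
PUSH -9 -> -10 -10 -7 -9
PUSH 9  -> -10 -10 -7 -9 9
PUSH -7 -> -10 -10 -7 -9 9 -7
SUB     -> -10 -10 -7 -9 16
DIV     -> -10 -10 -7 0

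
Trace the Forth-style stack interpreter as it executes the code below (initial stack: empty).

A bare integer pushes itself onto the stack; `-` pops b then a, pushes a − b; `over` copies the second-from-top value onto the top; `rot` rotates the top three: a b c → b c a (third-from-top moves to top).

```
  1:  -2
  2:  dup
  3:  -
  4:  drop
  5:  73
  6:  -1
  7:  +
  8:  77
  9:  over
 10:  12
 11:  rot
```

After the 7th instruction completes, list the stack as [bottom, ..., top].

[72]

-2   → -2
dup  → -2 -2
-    → 0
drop → (empty)
73   → 73
-1   → 73 -1
+    → 72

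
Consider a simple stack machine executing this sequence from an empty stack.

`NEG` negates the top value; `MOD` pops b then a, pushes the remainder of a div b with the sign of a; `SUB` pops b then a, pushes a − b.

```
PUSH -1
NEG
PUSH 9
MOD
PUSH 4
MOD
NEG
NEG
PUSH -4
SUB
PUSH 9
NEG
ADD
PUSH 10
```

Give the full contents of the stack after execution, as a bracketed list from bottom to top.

PUSH -1 -> -1
NEG     -> 1
PUSH 9  -> 1 9
MOD     -> 1
PUSH 4  -> 1 4
MOD     -> 1
NEG     -> -1
NEG     -> 1
PUSH -4 -> 1 -4
SUB     -> 5
PUSH 9  -> 5 9
NEG     -> 5 -9
ADD     -> -4
PUSH 10 -> -4 10

[-4, 10]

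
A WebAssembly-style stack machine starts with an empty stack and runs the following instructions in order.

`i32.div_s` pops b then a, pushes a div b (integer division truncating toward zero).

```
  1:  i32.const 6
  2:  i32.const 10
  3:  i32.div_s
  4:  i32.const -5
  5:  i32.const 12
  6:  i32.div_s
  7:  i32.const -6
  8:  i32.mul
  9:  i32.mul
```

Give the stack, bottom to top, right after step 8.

[0, 0]

i32.const 6  : 6
i32.const 10 : 6 10
i32.div_s    : 0
i32.const -5 : 0 -5
i32.const 12 : 0 -5 12
i32.div_s    : 0 0
i32.const -6 : 0 0 -6
i32.mul      : 0 0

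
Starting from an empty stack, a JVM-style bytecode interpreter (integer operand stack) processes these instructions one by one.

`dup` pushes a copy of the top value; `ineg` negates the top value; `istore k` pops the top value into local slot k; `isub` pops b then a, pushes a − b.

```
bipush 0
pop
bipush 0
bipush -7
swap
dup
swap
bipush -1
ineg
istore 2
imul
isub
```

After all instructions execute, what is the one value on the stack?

-7

bipush 0   [0]
pop        []
bipush 0   [0]
bipush -7  [0, -7]
swap       [-7, 0]
dup        [-7, 0, 0]
swap       [-7, 0, 0]
bipush -1  [-7, 0, 0, -1]
ineg       [-7, 0, 0, 1]
istore 2   [-7, 0, 0]
imul       [-7, 0]
isub       [-7]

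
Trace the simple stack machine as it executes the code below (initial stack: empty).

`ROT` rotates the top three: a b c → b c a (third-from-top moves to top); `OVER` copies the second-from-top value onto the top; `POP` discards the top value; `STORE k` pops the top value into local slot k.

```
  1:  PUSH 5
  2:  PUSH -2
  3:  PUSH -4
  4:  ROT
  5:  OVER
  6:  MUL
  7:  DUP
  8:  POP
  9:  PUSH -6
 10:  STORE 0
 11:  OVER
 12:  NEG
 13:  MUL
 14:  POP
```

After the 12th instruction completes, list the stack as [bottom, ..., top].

[-2, -4, -20, 4]

PUSH 5   [5]
PUSH -2  [5, -2]
PUSH -4  [5, -2, -4]
ROT      [-2, -4, 5]
OVER     [-2, -4, 5, -4]
MUL      [-2, -4, -20]
DUP      [-2, -4, -20, -20]
POP      [-2, -4, -20]
PUSH -6  [-2, -4, -20, -6]
STORE 0  [-2, -4, -20]
OVER     [-2, -4, -20, -4]
NEG      [-2, -4, -20, 4]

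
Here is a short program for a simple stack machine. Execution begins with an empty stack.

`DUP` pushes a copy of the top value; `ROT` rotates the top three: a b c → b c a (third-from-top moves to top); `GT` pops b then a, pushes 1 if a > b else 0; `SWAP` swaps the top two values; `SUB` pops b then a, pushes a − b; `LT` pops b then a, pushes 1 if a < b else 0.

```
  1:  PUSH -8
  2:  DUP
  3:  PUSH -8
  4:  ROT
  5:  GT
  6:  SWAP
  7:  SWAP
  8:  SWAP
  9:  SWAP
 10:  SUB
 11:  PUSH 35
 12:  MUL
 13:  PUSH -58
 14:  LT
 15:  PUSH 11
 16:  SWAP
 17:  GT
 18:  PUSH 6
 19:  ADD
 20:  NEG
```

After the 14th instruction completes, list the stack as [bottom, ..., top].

PUSH -8  : [-8]
DUP      : [-8, -8]
PUSH -8  : [-8, -8, -8]
ROT      : [-8, -8, -8]
GT       : [-8, 0]
SWAP     : [0, -8]
SWAP     : [-8, 0]
SWAP     : [0, -8]
SWAP     : [-8, 0]
SUB      : [-8]
PUSH 35  : [-8, 35]
MUL      : [-280]
PUSH -58 : [-280, -58]
LT       : [1]

[1]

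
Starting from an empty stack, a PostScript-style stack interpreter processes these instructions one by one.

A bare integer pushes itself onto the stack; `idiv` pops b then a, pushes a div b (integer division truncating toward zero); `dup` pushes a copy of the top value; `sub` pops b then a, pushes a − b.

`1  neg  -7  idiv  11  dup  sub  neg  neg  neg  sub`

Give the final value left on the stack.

1    -> [1]
neg  -> [-1]
-7   -> [-1, -7]
idiv -> [0]
11   -> [0, 11]
dup  -> [0, 11, 11]
sub  -> [0, 0]
neg  -> [0, 0]
neg  -> [0, 0]
neg  -> [0, 0]
sub  -> [0]

0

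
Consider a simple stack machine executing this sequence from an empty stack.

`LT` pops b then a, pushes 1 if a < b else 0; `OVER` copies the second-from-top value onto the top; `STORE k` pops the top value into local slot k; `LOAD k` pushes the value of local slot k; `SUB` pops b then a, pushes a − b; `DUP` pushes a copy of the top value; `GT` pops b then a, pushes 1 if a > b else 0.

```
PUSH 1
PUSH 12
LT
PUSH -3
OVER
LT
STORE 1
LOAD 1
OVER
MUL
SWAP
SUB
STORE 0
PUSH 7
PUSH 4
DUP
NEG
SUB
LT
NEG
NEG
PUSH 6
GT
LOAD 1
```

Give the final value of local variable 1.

1

PUSH 1  → [1]
PUSH 12 → [1, 12]
LT      → [1]
PUSH -3 → [1, -3]
OVER    → [1, -3, 1]
LT      → [1, 1]
STORE 1 → [1]
LOAD 1  → [1, 1]
OVER    → [1, 1, 1]
MUL     → [1, 1]
SWAP    → [1, 1]
SUB     → [0]
STORE 0 → []
PUSH 7  → [7]
PUSH 4  → [7, 4]
DUP     → [7, 4, 4]
NEG     → [7, 4, -4]
SUB     → [7, 8]
LT      → [1]
NEG     → [-1]
NEG     → [1]
PUSH 6  → [1, 6]
GT      → [0]
LOAD 1  → [0, 1]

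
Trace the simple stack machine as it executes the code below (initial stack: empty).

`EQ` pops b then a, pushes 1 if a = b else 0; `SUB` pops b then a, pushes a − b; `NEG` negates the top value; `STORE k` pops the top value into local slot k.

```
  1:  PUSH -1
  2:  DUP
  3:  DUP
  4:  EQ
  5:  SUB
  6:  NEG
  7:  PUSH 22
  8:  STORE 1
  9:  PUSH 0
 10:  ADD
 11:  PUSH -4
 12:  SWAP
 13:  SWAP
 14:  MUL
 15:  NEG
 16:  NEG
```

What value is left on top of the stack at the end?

PUSH -1 → -1
DUP     → -1 -1
DUP     → -1 -1 -1
EQ      → -1 1
SUB     → -2
NEG     → 2
PUSH 22 → 2 22
STORE 1 → 2
PUSH 0  → 2 0
ADD     → 2
PUSH -4 → 2 -4
SWAP    → -4 2
SWAP    → 2 -4
MUL     → -8
NEG     → 8
NEG     → -8

-8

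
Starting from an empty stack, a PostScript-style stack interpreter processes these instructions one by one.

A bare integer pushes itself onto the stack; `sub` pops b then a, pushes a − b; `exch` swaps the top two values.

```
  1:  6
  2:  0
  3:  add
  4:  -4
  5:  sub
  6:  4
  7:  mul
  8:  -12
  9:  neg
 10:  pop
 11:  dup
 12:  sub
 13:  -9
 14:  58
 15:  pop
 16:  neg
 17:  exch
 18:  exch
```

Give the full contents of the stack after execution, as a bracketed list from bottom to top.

6    → 6
0    → 6 0
add  → 6
-4   → 6 -4
sub  → 10
4    → 10 4
mul  → 40
-12  → 40 -12
neg  → 40 12
pop  → 40
dup  → 40 40
sub  → 0
-9   → 0 -9
58   → 0 -9 58
pop  → 0 -9
neg  → 0 9
exch → 9 0
exch → 0 9

[0, 9]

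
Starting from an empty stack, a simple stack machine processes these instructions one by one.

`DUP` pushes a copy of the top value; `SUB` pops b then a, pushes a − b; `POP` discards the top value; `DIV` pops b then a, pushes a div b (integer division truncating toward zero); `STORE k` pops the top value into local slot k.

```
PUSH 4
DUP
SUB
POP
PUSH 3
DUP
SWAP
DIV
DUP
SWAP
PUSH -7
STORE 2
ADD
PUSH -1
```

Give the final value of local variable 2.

PUSH 4  → [4]
DUP     → [4, 4]
SUB     → [0]
POP     → []
PUSH 3  → [3]
DUP     → [3, 3]
SWAP    → [3, 3]
DIV     → [1]
DUP     → [1, 1]
SWAP    → [1, 1]
PUSH -7 → [1, 1, -7]
STORE 2 → [1, 1]
ADD     → [2]
PUSH -1 → [2, -1]

-7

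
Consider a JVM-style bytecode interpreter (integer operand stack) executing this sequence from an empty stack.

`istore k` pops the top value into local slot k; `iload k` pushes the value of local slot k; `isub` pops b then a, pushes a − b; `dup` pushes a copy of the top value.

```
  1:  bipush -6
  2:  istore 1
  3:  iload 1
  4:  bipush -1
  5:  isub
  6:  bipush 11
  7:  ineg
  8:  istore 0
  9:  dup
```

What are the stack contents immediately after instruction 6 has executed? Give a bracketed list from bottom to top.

[-5, 11]

bipush -6 : [-6]
istore 1  : []
iload 1   : [-6]
bipush -1 : [-6, -1]
isub      : [-5]
bipush 11 : [-5, 11]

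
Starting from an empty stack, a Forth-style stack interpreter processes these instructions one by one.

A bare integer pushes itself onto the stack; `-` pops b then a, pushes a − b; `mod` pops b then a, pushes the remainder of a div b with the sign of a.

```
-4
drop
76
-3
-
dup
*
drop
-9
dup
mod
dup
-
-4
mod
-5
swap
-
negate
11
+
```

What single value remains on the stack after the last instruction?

16

-4     → -4
drop   → (empty)
76     → 76
-3     → 76 -3
-      → 79
dup    → 79 79
*      → 6241
drop   → (empty)
-9     → -9
dup    → -9 -9
mod    → 0
dup    → 0 0
-      → 0
-4     → 0 -4
mod    → 0
-5     → 0 -5
swap   → -5 0
-      → -5
negate → 5
11     → 5 11
+      → 16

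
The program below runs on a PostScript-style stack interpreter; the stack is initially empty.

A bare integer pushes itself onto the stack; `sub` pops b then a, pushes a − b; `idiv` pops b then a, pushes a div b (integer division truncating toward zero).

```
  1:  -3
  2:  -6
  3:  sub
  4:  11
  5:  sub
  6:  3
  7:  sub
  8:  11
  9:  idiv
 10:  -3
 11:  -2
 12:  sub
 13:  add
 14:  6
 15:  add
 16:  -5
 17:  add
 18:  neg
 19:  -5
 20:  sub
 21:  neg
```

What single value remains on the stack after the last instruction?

-6

-3   : -3
-6   : -3 -6
sub  : 3
11   : 3 11
sub  : -8
3    : -8 3
sub  : -11
11   : -11 11
idiv : -1
-3   : -1 -3
-2   : -1 -3 -2
sub  : -1 -1
add  : -2
6    : -2 6
add  : 4
-5   : 4 -5
add  : -1
neg  : 1
-5   : 1 -5
sub  : 6
neg  : -6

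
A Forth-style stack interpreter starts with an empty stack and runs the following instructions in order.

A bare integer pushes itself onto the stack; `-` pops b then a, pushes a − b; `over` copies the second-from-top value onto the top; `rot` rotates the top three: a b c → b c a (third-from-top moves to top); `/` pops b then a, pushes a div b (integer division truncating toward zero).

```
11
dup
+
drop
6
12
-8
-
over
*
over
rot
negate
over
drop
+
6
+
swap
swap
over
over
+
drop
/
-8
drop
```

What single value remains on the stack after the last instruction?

11     -> [11]
dup    -> [11, 11]
+      -> [22]
drop   -> []
6      -> [6]
12     -> [6, 12]
-8     -> [6, 12, -8]
-      -> [6, 20]
over   -> [6, 20, 6]
*      -> [6, 120]
over   -> [6, 120, 6]
rot    -> [120, 6, 6]
negate -> [120, 6, -6]
over   -> [120, 6, -6, 6]
drop   -> [120, 6, -6]
+      -> [120, 0]
6      -> [120, 0, 6]
+      -> [120, 6]
swap   -> [6, 120]
swap   -> [120, 6]
over   -> [120, 6, 120]
over   -> [120, 6, 120, 6]
+      -> [120, 6, 126]
drop   -> [120, 6]
/      -> [20]
-8     -> [20, -8]
drop   -> [20]

20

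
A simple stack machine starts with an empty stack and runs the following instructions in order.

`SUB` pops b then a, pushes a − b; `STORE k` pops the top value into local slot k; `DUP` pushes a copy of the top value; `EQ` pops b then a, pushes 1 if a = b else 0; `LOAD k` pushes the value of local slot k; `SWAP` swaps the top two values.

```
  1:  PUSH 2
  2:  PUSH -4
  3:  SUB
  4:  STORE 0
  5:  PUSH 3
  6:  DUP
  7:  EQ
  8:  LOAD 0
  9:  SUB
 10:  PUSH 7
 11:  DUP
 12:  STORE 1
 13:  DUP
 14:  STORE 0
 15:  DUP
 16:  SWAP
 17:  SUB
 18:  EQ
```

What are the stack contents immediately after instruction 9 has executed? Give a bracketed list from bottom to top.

PUSH 2  → [2]
PUSH -4 → [2, -4]
SUB     → [6]
STORE 0 → []
PUSH 3  → [3]
DUP     → [3, 3]
EQ      → [1]
LOAD 0  → [1, 6]
SUB     → [-5]

[-5]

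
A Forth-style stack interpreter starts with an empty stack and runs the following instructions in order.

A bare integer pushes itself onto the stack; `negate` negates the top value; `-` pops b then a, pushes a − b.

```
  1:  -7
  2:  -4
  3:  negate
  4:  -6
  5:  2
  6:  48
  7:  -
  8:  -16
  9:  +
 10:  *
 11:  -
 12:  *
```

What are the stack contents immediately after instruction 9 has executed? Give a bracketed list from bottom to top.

[-7, 4, -6, -62]

-7     : -7
-4     : -7 -4
negate : -7 4
-6     : -7 4 -6
2      : -7 4 -6 2
48     : -7 4 -6 2 48
-      : -7 4 -6 -46
-16    : -7 4 -6 -46 -16
+      : -7 4 -6 -62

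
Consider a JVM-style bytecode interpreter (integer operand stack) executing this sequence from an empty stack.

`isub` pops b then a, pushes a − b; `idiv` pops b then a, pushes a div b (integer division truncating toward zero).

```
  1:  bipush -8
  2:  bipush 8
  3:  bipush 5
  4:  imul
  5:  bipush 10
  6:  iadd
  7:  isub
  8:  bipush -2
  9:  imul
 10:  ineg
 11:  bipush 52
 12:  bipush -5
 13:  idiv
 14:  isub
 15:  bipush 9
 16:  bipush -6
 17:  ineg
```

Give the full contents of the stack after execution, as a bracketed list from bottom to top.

[-106, 9, 6]

bipush -8  -8
bipush 8   -8 8
bipush 5   -8 8 5
imul       -8 40
bipush 10  -8 40 10
iadd       -8 50
isub       -58
bipush -2  -58 -2
imul       116
ineg       -116
bipush 52  -116 52
bipush -5  -116 52 -5
idiv       -116 -10
isub       -106
bipush 9   -106 9
bipush -6  -106 9 -6
ineg       -106 9 6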